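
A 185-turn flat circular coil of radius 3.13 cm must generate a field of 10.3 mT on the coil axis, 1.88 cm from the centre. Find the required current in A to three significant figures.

For an N-turn coil, B = Nμ₀IR²/[2(R²+z²)^(3/2)] with R = 0.0313 m, z = 0.0188 m, so I = 2B(R²+z²)^(3/2)/(Nμ₀R²) = 2 × 1.03×10⁻² × 4.87×10⁻⁵ / (185 × 4π×10⁻⁷ × 0.0009797) = 4.40 A.

I ≈ 4.40 A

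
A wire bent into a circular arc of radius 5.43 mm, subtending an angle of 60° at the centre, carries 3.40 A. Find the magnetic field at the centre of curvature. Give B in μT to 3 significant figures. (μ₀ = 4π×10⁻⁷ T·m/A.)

B ≈ 65.6 μT

The Biot–Savart field of a circular arc at its centre is B = μ₀Iφ/(4πR), with φ = 1.047 rad.
B = (4π×10⁻⁷ × 3.40 × 1.047) / (4π × 0.00543) = 6.56×10⁻⁵ T.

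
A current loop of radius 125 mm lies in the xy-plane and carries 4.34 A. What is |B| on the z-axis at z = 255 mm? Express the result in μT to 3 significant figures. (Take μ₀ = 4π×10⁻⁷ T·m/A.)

B ≈ 1.86 μT

On the axis of a circular loop, B = μ₀IR² / [2(R²+z²)^(3/2)].
R² + z² = (0.125)² + (0.255)² = 0.08065 m², and (R²+z²)^(3/2) = 2.29×10⁻² m³.
B = (4π×10⁻⁷ × 4.34 × 0.01562) / (2 × 2.29×10⁻²) = 1.86×10⁻⁶ T.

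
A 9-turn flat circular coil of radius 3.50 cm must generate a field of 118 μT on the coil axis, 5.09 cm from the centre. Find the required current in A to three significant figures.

I ≈ 4.02 A

For an N-turn coil, B = Nμ₀IR²/[2(R²+z²)^(3/2)] with R = 0.035 m, z = 0.0509 m, so I = 2B(R²+z²)^(3/2)/(Nμ₀R²) = 2 × 1.18×10⁻⁴ × 2.36×10⁻⁴ / (9 × 4π×10⁻⁷ × 0.001225) = 4.02 A.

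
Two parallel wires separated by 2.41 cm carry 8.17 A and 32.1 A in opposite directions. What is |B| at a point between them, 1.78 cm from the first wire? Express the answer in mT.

B ≈ 1.11 mT

Each long wire gives B = μ₀I/(2πd). Distances are d₁ = 0.0178 m and d₂ = 0.0063 m.
B₁ = 9.18×10⁻⁵ T, B₂ = 1.02×10⁻³ T.
Between antiparallel currents both contributions point the same way, so they add. B = B₁ + B₂ = 9.18×10⁻⁵ + 1.02×10⁻³ = 1.11×10⁻³ T.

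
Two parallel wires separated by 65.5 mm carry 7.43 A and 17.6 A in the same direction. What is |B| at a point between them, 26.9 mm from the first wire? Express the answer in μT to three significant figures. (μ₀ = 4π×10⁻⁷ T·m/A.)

B ≈ 36.0 μT

Each long wire gives B = μ₀I/(2πd). Distances are d₁ = 0.0269 m and d₂ = 0.0386 m.
B₁ = 5.52×10⁻⁵ T, B₂ = 9.12×10⁻⁵ T.
Between parallel currents the two contributions point in opposite directions, so they subtract. B = |B₁ − B₂| = |5.52×10⁻⁵ − 9.12×10⁻⁵| = 3.60×10⁻⁵ T.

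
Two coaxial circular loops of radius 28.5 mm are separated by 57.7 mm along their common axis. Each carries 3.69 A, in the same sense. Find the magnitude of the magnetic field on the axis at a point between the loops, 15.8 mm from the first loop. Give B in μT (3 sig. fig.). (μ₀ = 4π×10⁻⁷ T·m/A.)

Each loop contributes B = μ₀IR²/[2(R²+z²)^(3/2)] on the axis, with z measured from that loop.
Loop 1 (z = 0.0158 m): B₁ = 5.44×10⁻⁵ T. Loop 2 (z = 0.0419 m): B₂ = 1.45×10⁻⁵ T.
The fields add: B = B₁ + B₂ = 6.89×10⁻⁵ T.

B ≈ 68.9 μT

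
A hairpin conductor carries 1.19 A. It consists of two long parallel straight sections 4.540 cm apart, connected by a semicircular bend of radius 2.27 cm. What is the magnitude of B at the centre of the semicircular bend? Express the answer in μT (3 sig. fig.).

B ≈ 27.0 μT

The semicircular arc contributes B_arc = μ₀I·π/(4πR) = μ₀I/(4R) = 1.65×10⁻⁵ T.
Each semi-infinite lead is at perpendicular distance R = 0.0227 m from the centre, with the perpendicular foot at its near end, so it contributes μ₀I/(4πR); both point the same way, together 1.05×10⁻⁵ T.
Arc and leads all point the same direction: B = 1.65×10⁻⁵ + 1.05×10⁻⁵ = 2.70×10⁻⁵ T.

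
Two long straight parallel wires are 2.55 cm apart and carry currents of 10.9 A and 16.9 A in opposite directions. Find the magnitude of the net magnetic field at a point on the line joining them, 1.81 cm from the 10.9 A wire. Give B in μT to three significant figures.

Each long wire gives B = μ₀I/(2πd). Distances are d₁ = 0.0181 m and d₂ = 0.0074 m.
B₁ = 1.20×10⁻⁴ T, B₂ = 4.57×10⁻⁴ T.
Between antiparallel currents both contributions point the same way, so they add. B = B₁ + B₂ = 1.20×10⁻⁴ + 4.57×10⁻⁴ = 5.77×10⁻⁴ T.

B ≈ 577 μT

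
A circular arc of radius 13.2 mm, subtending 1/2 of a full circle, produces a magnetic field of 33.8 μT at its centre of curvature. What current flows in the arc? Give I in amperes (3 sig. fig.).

I ≈ 1.42 A

For a circular arc, B = μ₀Iφ/(4πR) with φ in radians; here φ = 3.142 rad.
So I = 4πRB/(μ₀φ) = 4π × 0.0132 × 3.38×10⁻⁵ / (4π×10⁻⁷ × 3.142) = 1.42 A.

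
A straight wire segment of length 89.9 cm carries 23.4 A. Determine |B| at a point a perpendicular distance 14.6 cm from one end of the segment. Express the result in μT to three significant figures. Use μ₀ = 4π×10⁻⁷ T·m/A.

For a finite straight segment, B = (μ₀I/4πd)(sinθ₁ + sinθ₂), where θ₁, θ₂ are the angles from the perpendicular to each end.
The perpendicular foot is at one end, so the two end-offsets along the wire are 0 and L = 0.899 m.
sinθ₁ = 0/√(0²+0.146²) = 0.0000; sinθ₂ = 0.899/√(0.899²+0.146²) = 0.9871.
B = (4π×10⁻⁷ × 23.4) / (4π × 0.146) × (0.0000 + 0.9871) = 1.58×10⁻⁵ T.

B ≈ 15.8 μT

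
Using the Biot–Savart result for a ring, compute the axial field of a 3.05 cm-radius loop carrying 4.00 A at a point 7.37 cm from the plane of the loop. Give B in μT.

On the axis of a circular loop, B = μ₀IR² / [2(R²+z²)^(3/2)].
R² + z² = (0.0305)² + (0.0737)² = 0.006362 m², and (R²+z²)^(3/2) = 5.07×10⁻⁴ m³.
B = (4π×10⁻⁷ × 4.00 × 0.0009302) / (2 × 5.07×10⁻⁴) = 4.61×10⁻⁶ T.

B ≈ 4.61 μT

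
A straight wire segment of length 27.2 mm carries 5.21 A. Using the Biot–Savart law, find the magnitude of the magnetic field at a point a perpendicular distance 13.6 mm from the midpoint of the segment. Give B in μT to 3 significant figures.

B ≈ 54.2 μT

For a finite straight segment, B = (μ₀I/4πd)(sinθ₁ + sinθ₂), where θ₁, θ₂ are the angles from the perpendicular to each end.
The perpendicular from the point meets the wire at its midpoint, so each end is L/2 = 0.0136 m away along the wire.
sinθ₁ = 0.0136/√(0.0136²+0.0136²) = 0.7071; sinθ₂ = 0.0136/√(0.0136²+0.0136²) = 0.7071.
B = (4π×10⁻⁷ × 5.21) / (4π × 0.0136) × (0.7071 + 0.7071) = 5.42×10⁻⁵ T.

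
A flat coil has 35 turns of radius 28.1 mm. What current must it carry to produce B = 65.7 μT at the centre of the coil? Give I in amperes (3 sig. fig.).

For an N-turn coil, B = Nμ₀I/(2R) with R = 0.0281 m, so I = 2RB/(Nμ₀) = 2 × 0.0281 × 6.57×10⁻⁵ / (35 × 4π×10⁻⁷) = 8.40×10⁻² A.

I ≈ 0.0840 A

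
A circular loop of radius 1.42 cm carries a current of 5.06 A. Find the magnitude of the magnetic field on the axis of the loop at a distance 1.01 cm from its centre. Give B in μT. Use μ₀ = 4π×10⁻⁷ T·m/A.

On the axis of a circular loop, B = μ₀IR² / [2(R²+z²)^(3/2)].
R² + z² = (0.0142)² + (0.0101)² = 0.0003036 m², and (R²+z²)^(3/2) = 5.29×10⁻⁶ m³.
B = (4π×10⁻⁷ × 5.06 × 0.0002016) / (2 × 5.29×10⁻⁶) = 1.21×10⁻⁴ T.

B ≈ 121 μT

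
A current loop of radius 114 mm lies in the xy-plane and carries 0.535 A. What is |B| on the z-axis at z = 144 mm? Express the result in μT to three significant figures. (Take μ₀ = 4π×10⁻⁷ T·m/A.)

On the axis of a circular loop, B = μ₀IR² / [2(R²+z²)^(3/2)].
R² + z² = (0.114)² + (0.144)² = 0.03373 m², and (R²+z²)^(3/2) = 6.20×10⁻³ m³.
B = (4π×10⁻⁷ × 0.535 × 0.013) / (2 × 6.20×10⁻³) = 7.05×10⁻⁷ T.

B ≈ 0.705 μT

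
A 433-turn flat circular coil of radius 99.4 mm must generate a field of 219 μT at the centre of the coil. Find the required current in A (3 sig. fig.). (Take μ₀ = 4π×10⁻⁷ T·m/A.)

For an N-turn coil, B = Nμ₀I/(2R) with R = 0.0994 m, so I = 2RB/(Nμ₀) = 2 × 0.0994 × 2.19×10⁻⁴ / (433 × 4π×10⁻⁷) = 8.00×10⁻² A.

I ≈ 0.0800 A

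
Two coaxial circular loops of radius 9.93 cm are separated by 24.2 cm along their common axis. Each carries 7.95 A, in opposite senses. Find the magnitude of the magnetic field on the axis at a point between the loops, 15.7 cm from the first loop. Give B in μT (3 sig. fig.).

B ≈ 14.4 μT

Each loop contributes B = μ₀IR²/[2(R²+z²)^(3/2)] on the axis, with z measured from that loop.
Loop 1 (z = 0.157 m): B₁ = 7.68×10⁻⁶ T. Loop 2 (z = 0.085 m): B₂ = 2.21×10⁻⁵ T.
The fields oppose: B = |B₁ − B₂| = 1.44×10⁻⁵ T.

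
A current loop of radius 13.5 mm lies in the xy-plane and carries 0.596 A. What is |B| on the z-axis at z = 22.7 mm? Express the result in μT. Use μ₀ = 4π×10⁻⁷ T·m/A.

On the axis of a circular loop, B = μ₀IR² / [2(R²+z²)^(3/2)].
R² + z² = (0.0135)² + (0.0227)² = 0.0006975 m², and (R²+z²)^(3/2) = 1.84×10⁻⁵ m³.
B = (4π×10⁻⁷ × 0.596 × 0.0001822) / (2 × 1.84×10⁻⁵) = 3.70×10⁻⁶ T.

B ≈ 3.70 μT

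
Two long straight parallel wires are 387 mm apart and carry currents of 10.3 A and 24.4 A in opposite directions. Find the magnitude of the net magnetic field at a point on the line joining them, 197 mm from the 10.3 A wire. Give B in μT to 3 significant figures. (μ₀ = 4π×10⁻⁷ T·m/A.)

Each long wire gives B = μ₀I/(2πd). Distances are d₁ = 0.197 m and d₂ = 0.19 m.
B₁ = 1.05×10⁻⁵ T, B₂ = 2.57×10⁻⁵ T.
Between antiparallel currents both contributions point the same way, so they add. B = B₁ + B₂ = 1.05×10⁻⁵ + 2.57×10⁻⁵ = 3.61×10⁻⁵ T.

B ≈ 36.1 μT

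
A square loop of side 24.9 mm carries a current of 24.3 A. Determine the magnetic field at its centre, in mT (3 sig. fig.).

B ≈ 1.10 mT

Each side is a finite straight segment at perpendicular distance d = a/(2 tan(π/4)) = 0.01245 m from the centre, with end-angles ±π/4.
One side contributes B₁ = (μ₀I/4πd)·2 sin(π/4) = 2.76×10⁻⁴ T.
All 4 sides add in the same direction: B = 4 × 2.76×10⁻⁴ = 1.10×10⁻³ T.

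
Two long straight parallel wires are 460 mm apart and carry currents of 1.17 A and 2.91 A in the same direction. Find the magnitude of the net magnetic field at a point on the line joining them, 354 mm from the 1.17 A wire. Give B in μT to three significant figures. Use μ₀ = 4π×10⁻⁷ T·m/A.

Each long wire gives B = μ₀I/(2πd). Distances are d₁ = 0.354 m and d₂ = 0.106 m.
B₁ = 6.61×10⁻⁷ T, B₂ = 5.49×10⁻⁶ T.
Between parallel currents the two contributions point in opposite directions, so they subtract. B = |B₁ − B₂| = |6.61×10⁻⁷ − 5.49×10⁻⁶| = 4.83×10⁻⁶ T.

B ≈ 4.83 μT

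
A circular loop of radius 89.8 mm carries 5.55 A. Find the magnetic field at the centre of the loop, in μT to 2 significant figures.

At the centre of a circular loop the Biot–Savart law gives B = μ₀I/(2R).
B = (4π×10⁻⁷ × 5.55) / (2 × 0.0898) = 3.88×10⁻⁵ T.

B ≈ 39 μT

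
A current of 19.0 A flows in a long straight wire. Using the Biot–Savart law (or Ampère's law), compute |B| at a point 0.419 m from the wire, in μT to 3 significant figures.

B ≈ 9.07 μT

For an infinitely long straight wire, B = μ₀I/(2πd).
B = (4π×10⁻⁷ × 19.0) / (2π × 0.419) = 9.07×10⁻⁶ T.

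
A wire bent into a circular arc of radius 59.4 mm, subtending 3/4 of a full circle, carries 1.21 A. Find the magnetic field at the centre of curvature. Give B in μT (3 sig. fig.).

The Biot–Savart field of a circular arc at its centre is B = μ₀Iφ/(4πR), with φ = 4.712 rad.
B = (4π×10⁻⁷ × 1.21 × 4.712) / (4π × 0.0594) = 9.60×10⁻⁶ T.

B ≈ 9.60 μT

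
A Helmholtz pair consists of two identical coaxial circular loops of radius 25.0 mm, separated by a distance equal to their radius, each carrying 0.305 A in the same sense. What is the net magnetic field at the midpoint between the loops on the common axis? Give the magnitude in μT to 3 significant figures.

Each loop contributes B = μ₀IR²/[2(R²+z²)^(3/2)] on the axis, with z measured from that loop.
Loop 1 (z = 0.0125 m): B₁ = 5.48×10⁻⁶ T. Loop 2 (z = 0.0125 m): B₂ = 5.48×10⁻⁶ T.
The fields add: B = B₁ + B₂ = 1.10×10⁻⁵ T.

B ≈ 11.0 μT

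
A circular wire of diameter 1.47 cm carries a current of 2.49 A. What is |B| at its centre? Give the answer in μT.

B ≈ 213 μT

At the centre of a circular loop the Biot–Savart law gives B = μ₀I/(2R) (so R = 0.00735 m).
B = (4π×10⁻⁷ × 2.49) / (2 × 0.00735) = 2.13×10⁻⁴ T.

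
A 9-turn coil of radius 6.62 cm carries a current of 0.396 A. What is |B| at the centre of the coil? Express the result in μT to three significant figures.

For an N-turn flat coil, B = Nμ₀I/(2R) with R = 0.0662 m.
B = 9 × 3.76×10⁻⁶ T = 3.38×10⁻⁵ T.

B ≈ 33.8 μT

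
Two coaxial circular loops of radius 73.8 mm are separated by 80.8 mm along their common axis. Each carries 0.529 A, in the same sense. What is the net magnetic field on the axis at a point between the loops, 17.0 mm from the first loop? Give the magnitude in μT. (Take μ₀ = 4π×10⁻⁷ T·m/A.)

B ≈ 6.12 μT

Each loop contributes B = μ₀IR²/[2(R²+z²)^(3/2)] on the axis, with z measured from that loop.
Loop 1 (z = 0.017 m): B₁ = 4.17×10⁻⁶ T. Loop 2 (z = 0.0638 m): B₂ = 1.95×10⁻⁶ T.
The fields add: B = B₁ + B₂ = 6.12×10⁻⁶ T.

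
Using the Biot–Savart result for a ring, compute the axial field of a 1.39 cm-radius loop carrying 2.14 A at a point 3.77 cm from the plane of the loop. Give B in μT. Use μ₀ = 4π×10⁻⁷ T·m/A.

B ≈ 4.00 μT

On the axis of a circular loop, B = μ₀IR² / [2(R²+z²)^(3/2)].
R² + z² = (0.0139)² + (0.0377)² = 0.001615 m², and (R²+z²)^(3/2) = 6.49×10⁻⁵ m³.
B = (4π×10⁻⁷ × 2.14 × 0.0001932) / (2 × 6.49×10⁻⁵) = 4.00×10⁻⁶ T.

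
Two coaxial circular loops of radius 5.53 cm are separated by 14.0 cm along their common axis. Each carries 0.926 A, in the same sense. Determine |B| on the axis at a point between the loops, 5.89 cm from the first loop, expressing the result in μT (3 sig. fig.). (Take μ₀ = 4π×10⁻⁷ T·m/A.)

B ≈ 5.26 μT

Each loop contributes B = μ₀IR²/[2(R²+z²)^(3/2)] on the axis, with z measured from that loop.
Loop 1 (z = 0.0589 m): B₁ = 3.37×10⁻⁶ T. Loop 2 (z = 0.0811 m): B₂ = 1.88×10⁻⁶ T.
The fields add: B = B₁ + B₂ = 5.26×10⁻⁶ T.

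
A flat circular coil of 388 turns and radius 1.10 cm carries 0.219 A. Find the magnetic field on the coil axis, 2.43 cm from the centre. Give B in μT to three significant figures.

For an N-turn flat coil, B = Nμ₀IR²/[2(R²+z²)^(3/2)] with R = 0.011 m, z = 0.0243 m.
B = 388 × 8.77×10⁻⁷ T = 3.40×10⁻⁴ T.

B ≈ 340 μT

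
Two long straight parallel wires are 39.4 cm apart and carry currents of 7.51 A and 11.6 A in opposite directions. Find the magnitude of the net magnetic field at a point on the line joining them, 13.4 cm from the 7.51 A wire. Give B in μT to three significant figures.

Each long wire gives B = μ₀I/(2πd). Distances are d₁ = 0.134 m and d₂ = 0.26 m.
B₁ = 1.12×10⁻⁵ T, B₂ = 8.92×10⁻⁶ T.
Between antiparallel currents both contributions point the same way, so they add. B = B₁ + B₂ = 1.12×10⁻⁵ + 8.92×10⁻⁶ = 2.01×10⁻⁵ T.

B ≈ 20.1 μT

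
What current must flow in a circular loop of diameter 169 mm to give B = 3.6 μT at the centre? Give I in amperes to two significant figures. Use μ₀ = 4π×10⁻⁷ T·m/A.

At the centre of a circular loop B = μ₀I/(2R), so I = 2RB/μ₀.
With R = 0.0845 m, I = 2 × 0.0845 × 3.60×10⁻⁶ / (4π×10⁻⁷) = 0.484 A.

I ≈ 0.48 A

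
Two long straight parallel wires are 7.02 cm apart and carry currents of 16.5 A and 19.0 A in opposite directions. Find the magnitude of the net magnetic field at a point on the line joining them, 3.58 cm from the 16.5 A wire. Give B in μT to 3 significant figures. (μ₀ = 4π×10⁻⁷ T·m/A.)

Each long wire gives B = μ₀I/(2πd). Distances are d₁ = 0.0358 m and d₂ = 0.0344 m.
B₁ = 9.22×10⁻⁵ T, B₂ = 1.10×10⁻⁴ T.
Between antiparallel currents both contributions point the same way, so they add. B = B₁ + B₂ = 9.22×10⁻⁵ + 1.10×10⁻⁴ = 2.03×10⁻⁴ T.

B ≈ 203 μT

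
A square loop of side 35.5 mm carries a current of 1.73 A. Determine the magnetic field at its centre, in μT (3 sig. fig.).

Each side is a finite straight segment at perpendicular distance d = a/(2 tan(π/4)) = 0.01775 m from the centre, with end-angles ±π/4.
One side contributes B₁ = (μ₀I/4πd)·2 sin(π/4) = 1.38×10⁻⁵ T.
All 4 sides add in the same direction: B = 4 × 1.38×10⁻⁵ = 5.51×10⁻⁵ T.

B ≈ 55.1 μT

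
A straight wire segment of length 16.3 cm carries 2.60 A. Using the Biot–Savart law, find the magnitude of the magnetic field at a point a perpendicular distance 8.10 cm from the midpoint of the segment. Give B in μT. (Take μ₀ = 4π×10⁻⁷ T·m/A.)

For a finite straight segment, B = (μ₀I/4πd)(sinθ₁ + sinθ₂), where θ₁, θ₂ are the angles from the perpendicular to each end.
The perpendicular from the point meets the wire at its midpoint, so each end is L/2 = 0.0815 m away along the wire.
sinθ₁ = 0.0815/√(0.0815²+0.081²) = 0.7093; sinθ₂ = 0.0815/√(0.0815²+0.081²) = 0.7093.
B = (4π×10⁻⁷ × 2.60) / (4π × 0.081) × (0.7093 + 0.7093) = 4.55×10⁻⁶ T.

B ≈ 4.55 μT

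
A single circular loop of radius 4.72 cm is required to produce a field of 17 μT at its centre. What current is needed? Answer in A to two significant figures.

At the centre of a circular loop B = μ₀I/(2R), so I = 2RB/μ₀.
With R = 0.0472 m, I = 2 × 0.0472 × 1.70×10⁻⁵ / (4π×10⁻⁷) = 1.28 A.

I ≈ 1.3 A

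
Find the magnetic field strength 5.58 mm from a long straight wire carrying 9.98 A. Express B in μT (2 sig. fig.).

B ≈ 360 μT

For an infinitely long straight wire, B = μ₀I/(2πd).
B = (4π×10⁻⁷ × 9.98) / (2π × 0.00558) = 3.58×10⁻⁴ T.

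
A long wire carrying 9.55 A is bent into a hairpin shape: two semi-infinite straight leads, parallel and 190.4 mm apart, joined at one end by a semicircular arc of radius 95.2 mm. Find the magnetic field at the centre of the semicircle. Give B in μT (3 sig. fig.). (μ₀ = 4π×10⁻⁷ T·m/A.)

The semicircular arc contributes B_arc = μ₀I·π/(4πR) = μ₀I/(4R) = 3.15×10⁻⁵ T.
Each semi-infinite lead is at perpendicular distance R = 0.0952 m from the centre, with the perpendicular foot at its near end, so it contributes μ₀I/(4πR); both point the same way, together 2.01×10⁻⁵ T.
Arc and leads all point the same direction: B = 3.15×10⁻⁵ + 2.01×10⁻⁵ = 5.16×10⁻⁵ T.

B ≈ 51.6 μT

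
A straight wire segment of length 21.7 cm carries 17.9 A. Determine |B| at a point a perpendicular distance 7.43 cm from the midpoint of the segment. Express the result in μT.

B ≈ 39.8 μT

For a finite straight segment, B = (μ₀I/4πd)(sinθ₁ + sinθ₂), where θ₁, θ₂ are the angles from the perpendicular to each end.
The perpendicular from the point meets the wire at its midpoint, so each end is L/2 = 0.1085 m away along the wire.
sinθ₁ = 0.1085/√(0.1085²+0.0743²) = 0.8251; sinθ₂ = 0.1085/√(0.1085²+0.0743²) = 0.8251.
B = (4π×10⁻⁷ × 17.9) / (4π × 0.0743) × (0.8251 + 0.8251) = 3.98×10⁻⁵ T.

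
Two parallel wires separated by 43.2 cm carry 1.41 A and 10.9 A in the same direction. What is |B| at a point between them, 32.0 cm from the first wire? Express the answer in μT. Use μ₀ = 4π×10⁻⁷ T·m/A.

B ≈ 18.6 μT

Each long wire gives B = μ₀I/(2πd). Distances are d₁ = 0.32 m and d₂ = 0.112 m.
B₁ = 8.81×10⁻⁷ T, B₂ = 1.95×10⁻⁵ T.
Between parallel currents the two contributions point in opposite directions, so they subtract. B = |B₁ − B₂| = |8.81×10⁻⁷ − 1.95×10⁻⁵| = 1.86×10⁻⁵ T.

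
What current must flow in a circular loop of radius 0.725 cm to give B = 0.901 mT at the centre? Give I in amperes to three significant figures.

I ≈ 10.4 A

At the centre of a circular loop B = μ₀I/(2R), so I = 2RB/μ₀.
With R = 0.00725 m, I = 2 × 0.00725 × 9.01×10⁻⁴ / (4π×10⁻⁷) = 10.4 A.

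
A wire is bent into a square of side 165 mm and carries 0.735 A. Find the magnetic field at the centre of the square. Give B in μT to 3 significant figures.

B ≈ 5.04 μT

Each side is a finite straight segment at perpendicular distance d = a/(2 tan(π/4)) = 0.0825 m from the centre, with end-angles ±π/4.
One side contributes B₁ = (μ₀I/4πd)·2 sin(π/4) = 1.26×10⁻⁶ T.
All 4 sides add in the same direction: B = 4 × 1.26×10⁻⁶ = 5.04×10⁻⁶ T.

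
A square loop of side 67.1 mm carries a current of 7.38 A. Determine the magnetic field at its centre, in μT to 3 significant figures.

B ≈ 124 μT

Each side is a finite straight segment at perpendicular distance d = a/(2 tan(π/4)) = 0.03355 m from the centre, with end-angles ±π/4.
One side contributes B₁ = (μ₀I/4πd)·2 sin(π/4) = 3.11×10⁻⁵ T.
All 4 sides add in the same direction: B = 4 × 3.11×10⁻⁵ = 1.24×10⁻⁴ T.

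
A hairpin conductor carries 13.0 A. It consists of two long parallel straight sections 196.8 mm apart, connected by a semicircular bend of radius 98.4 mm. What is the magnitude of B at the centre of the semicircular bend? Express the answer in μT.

B ≈ 67.9 μT

The semicircular arc contributes B_arc = μ₀I·π/(4πR) = μ₀I/(4R) = 4.15×10⁻⁵ T.
Each semi-infinite lead is at perpendicular distance R = 0.0984 m from the centre, with the perpendicular foot at its near end, so it contributes μ₀I/(4πR); both point the same way, together 2.64×10⁻⁵ T.
Arc and leads all point the same direction: B = 4.15×10⁻⁵ + 2.64×10⁻⁵ = 6.79×10⁻⁵ T.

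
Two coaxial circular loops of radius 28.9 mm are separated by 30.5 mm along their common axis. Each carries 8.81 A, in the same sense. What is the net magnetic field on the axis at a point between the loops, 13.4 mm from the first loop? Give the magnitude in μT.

Each loop contributes B = μ₀IR²/[2(R²+z²)^(3/2)] on the axis, with z measured from that loop.
Loop 1 (z = 0.0134 m): B₁ = 1.43×10⁻⁴ T. Loop 2 (z = 0.0171 m): B₂ = 1.22×10⁻⁴ T.
The fields add: B = B₁ + B₂ = 2.65×10⁻⁴ T.

B ≈ 265 μT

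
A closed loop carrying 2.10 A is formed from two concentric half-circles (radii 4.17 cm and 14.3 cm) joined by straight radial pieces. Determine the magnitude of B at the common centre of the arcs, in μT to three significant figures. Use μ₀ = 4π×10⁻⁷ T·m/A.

B ≈ 11.2 μT

The radial connectors point toward the centre, so dl × r̂ = 0 and they contribute nothing.
Each semicircle gives μ₀I/(4R): inner arc 1.58×10⁻⁵ T, outer arc 4.61×10⁻⁶ T.
The two arcs carry current in opposite angular senses, so their fields oppose: B = |1.58×10⁻⁵ − 4.61×10⁻⁶| = 1.12×10⁻⁵ T.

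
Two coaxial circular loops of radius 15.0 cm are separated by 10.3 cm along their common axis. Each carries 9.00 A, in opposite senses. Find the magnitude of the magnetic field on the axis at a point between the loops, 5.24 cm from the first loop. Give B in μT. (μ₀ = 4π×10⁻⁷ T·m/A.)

Each loop contributes B = μ₀IR²/[2(R²+z²)^(3/2)] on the axis, with z measured from that loop.
Loop 1 (z = 0.0524 m): B₁ = 3.17×10⁻⁵ T. Loop 2 (z = 0.0506 m): B₂ = 3.21×10⁻⁵ T.
The fields oppose: B = |B₁ − B₂| = 3.53×10⁻⁷ T.

B ≈ 0.353 μT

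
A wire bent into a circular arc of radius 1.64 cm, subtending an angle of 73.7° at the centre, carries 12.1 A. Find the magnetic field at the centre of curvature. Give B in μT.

B ≈ 94.9 μT

The Biot–Savart field of a circular arc at its centre is B = μ₀Iφ/(4πR), with φ = 1.286 rad.
B = (4π×10⁻⁷ × 12.1 × 1.286) / (4π × 0.0164) = 9.49×10⁻⁵ T.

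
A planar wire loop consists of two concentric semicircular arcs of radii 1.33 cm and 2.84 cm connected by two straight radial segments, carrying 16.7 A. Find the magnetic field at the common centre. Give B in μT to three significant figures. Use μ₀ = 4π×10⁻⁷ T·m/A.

The radial connectors point toward the centre, so dl × r̂ = 0 and they contribute nothing.
Each semicircle gives μ₀I/(4R): inner arc 3.94×10⁻⁴ T, outer arc 1.85×10⁻⁴ T.
The two arcs carry current in opposite angular senses, so their fields oppose: B = |3.94×10⁻⁴ − 1.85×10⁻⁴| = 2.10×10⁻⁴ T.

B ≈ 210 μT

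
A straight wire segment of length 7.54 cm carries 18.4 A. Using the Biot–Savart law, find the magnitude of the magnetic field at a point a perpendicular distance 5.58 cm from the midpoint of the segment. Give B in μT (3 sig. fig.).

For a finite straight segment, B = (μ₀I/4πd)(sinθ₁ + sinθ₂), where θ₁, θ₂ are the angles from the perpendicular to each end.
The perpendicular from the point meets the wire at its midpoint, so each end is L/2 = 0.0377 m away along the wire.
sinθ₁ = 0.0377/√(0.0377²+0.0558²) = 0.5598; sinθ₂ = 0.0377/√(0.0377²+0.0558²) = 0.5598.
B = (4π×10⁻⁷ × 18.4) / (4π × 0.0558) × (0.5598 + 0.5598) = 3.69×10⁻⁵ T.

B ≈ 36.9 μT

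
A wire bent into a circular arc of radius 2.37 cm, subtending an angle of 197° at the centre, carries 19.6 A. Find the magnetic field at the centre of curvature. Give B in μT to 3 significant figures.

B ≈ 284 μT

The Biot–Savart field of a circular arc at its centre is B = μ₀Iφ/(4πR), with φ = 3.438 rad.
B = (4π×10⁻⁷ × 19.6 × 3.438) / (4π × 0.0237) = 2.84×10⁻⁴ T.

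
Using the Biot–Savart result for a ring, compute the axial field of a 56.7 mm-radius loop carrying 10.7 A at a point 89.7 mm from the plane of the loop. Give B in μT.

On the axis of a circular loop, B = μ₀IR² / [2(R²+z²)^(3/2)].
R² + z² = (0.0567)² + (0.0897)² = 0.01126 m², and (R²+z²)^(3/2) = 1.19×10⁻³ m³.
B = (4π×10⁻⁷ × 10.7 × 0.003215) / (2 × 1.19×10⁻³) = 1.81×10⁻⁵ T.

B ≈ 18.1 μT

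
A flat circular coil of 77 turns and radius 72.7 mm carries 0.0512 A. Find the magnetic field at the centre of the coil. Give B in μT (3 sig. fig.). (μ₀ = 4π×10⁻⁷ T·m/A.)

For an N-turn flat coil, B = Nμ₀I/(2R) with R = 0.0727 m.
B = 77 × 4.43×10⁻⁷ T = 3.41×10⁻⁵ T.

B ≈ 34.1 μT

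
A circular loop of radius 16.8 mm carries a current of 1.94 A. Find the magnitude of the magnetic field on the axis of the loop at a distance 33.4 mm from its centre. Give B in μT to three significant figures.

On the axis of a circular loop, B = μ₀IR² / [2(R²+z²)^(3/2)].
R² + z² = (0.0168)² + (0.0334)² = 0.001398 m², and (R²+z²)^(3/2) = 5.23×10⁻⁵ m³.
B = (4π×10⁻⁷ × 1.94 × 0.0002822) / (2 × 5.23×10⁻⁵) = 6.58×10⁻⁶ T.

B ≈ 6.58 μT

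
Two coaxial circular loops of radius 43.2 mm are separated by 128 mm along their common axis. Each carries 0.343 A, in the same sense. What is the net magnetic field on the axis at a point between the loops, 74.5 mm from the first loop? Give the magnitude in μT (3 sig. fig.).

B ≈ 1.87 μT

Each loop contributes B = μ₀IR²/[2(R²+z²)^(3/2)] on the axis, with z measured from that loop.
Loop 1 (z = 0.0745 m): B₁ = 6.30×10⁻⁷ T. Loop 2 (z = 0.0535 m): B₂ = 1.24×10⁻⁶ T.
The fields add: B = B₁ + B₂ = 1.87×10⁻⁶ T.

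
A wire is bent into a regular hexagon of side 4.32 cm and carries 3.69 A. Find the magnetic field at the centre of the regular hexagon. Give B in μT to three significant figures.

Each side is a finite straight segment at perpendicular distance d = a/(2 tan(π/6)) = 0.03741 m from the centre, with end-angles ±π/6.
One side contributes B₁ = (μ₀I/4πd)·2 sin(π/6) = 9.86×10⁻⁶ T.
All 6 sides add in the same direction: B = 6 × 9.86×10⁻⁶ = 5.92×10⁻⁵ T.

B ≈ 59.2 μT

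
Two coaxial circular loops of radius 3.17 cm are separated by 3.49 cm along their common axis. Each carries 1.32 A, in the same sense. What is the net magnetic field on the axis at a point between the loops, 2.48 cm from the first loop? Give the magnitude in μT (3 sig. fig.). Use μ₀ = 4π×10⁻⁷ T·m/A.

Each loop contributes B = μ₀IR²/[2(R²+z²)^(3/2)] on the axis, with z measured from that loop.
Loop 1 (z = 0.0248 m): B₁ = 1.28×10⁻⁵ T. Loop 2 (z = 0.0101 m): B₂ = 2.26×10⁻⁵ T.
The fields add: B = B₁ + B₂ = 3.54×10⁻⁵ T.

B ≈ 35.4 μT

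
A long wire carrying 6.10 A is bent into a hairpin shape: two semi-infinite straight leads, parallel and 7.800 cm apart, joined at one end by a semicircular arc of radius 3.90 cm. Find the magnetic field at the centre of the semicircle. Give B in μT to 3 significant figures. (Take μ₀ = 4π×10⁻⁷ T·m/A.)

The semicircular arc contributes B_arc = μ₀I·π/(4πR) = μ₀I/(4R) = 4.91×10⁻⁵ T.
Each semi-infinite lead is at perpendicular distance R = 0.039 m from the centre, with the perpendicular foot at its near end, so it contributes μ₀I/(4πR); both point the same way, together 3.13×10⁻⁵ T.
Arc and leads all point the same direction: B = 4.91×10⁻⁵ + 3.13×10⁻⁵ = 8.04×10⁻⁵ T.

B ≈ 80.4 μT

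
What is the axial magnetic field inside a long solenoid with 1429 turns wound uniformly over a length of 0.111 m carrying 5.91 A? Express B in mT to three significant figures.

Inside a long solenoid, B = μ₀nI with n = 1.287×10⁴ turns/m.
B = 4π×10⁻⁷ × 1.287×10⁴ × 5.91 = 9.56×10⁻² T.

B ≈ 95.6 mT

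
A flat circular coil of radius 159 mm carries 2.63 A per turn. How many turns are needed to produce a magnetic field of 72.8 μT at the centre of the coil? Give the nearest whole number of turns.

N = 7

For an N-turn coil, B = Nμ₀I/(2R). A single turn gives B₁ = 1.04×10⁻⁵ T with R = 0.159 m.
N = B/B₁ = 7.28×10⁻⁵ / 1.04×10⁻⁵ = 7.00.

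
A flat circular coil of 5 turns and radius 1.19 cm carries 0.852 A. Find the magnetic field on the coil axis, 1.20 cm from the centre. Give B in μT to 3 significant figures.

For an N-turn flat coil, B = Nμ₀IR²/[2(R²+z²)^(3/2)] with R = 0.0119 m, z = 0.012 m.
B = 5 × 1.57×10⁻⁵ T = 7.85×10⁻⁵ T.

B ≈ 78.5 μT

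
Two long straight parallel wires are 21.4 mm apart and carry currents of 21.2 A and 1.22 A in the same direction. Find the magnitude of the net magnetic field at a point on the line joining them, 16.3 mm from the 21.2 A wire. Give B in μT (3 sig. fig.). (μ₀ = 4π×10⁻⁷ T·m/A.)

Each long wire gives B = μ₀I/(2πd). Distances are d₁ = 0.0163 m and d₂ = 0.0051 m.
B₁ = 2.60×10⁻⁴ T, B₂ = 4.78×10⁻⁵ T.
Between parallel currents the two contributions point in opposite directions, so they subtract. B = |B₁ − B₂| = |2.60×10⁻⁴ − 4.78×10⁻⁵| = 2.12×10⁻⁴ T.

B ≈ 212 μT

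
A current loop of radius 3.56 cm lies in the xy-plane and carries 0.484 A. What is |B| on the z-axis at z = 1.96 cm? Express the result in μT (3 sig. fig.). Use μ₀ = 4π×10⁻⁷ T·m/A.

B ≈ 5.74 μT

On the axis of a circular loop, B = μ₀IR² / [2(R²+z²)^(3/2)].
R² + z² = (0.0356)² + (0.0196)² = 0.001652 m², and (R²+z²)^(3/2) = 6.71×10⁻⁵ m³.
B = (4π×10⁻⁷ × 0.484 × 0.001267) / (2 × 6.71×10⁻⁵) = 5.74×10⁻⁶ T.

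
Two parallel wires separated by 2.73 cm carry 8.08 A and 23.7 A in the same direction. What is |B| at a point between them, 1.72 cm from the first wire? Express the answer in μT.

B ≈ 375 μT

Each long wire gives B = μ₀I/(2πd). Distances are d₁ = 0.0172 m and d₂ = 0.0101 m.
B₁ = 9.40×10⁻⁵ T, B₂ = 4.69×10⁻⁴ T.
Between parallel currents the two contributions point in opposite directions, so they subtract. B = |B₁ − B₂| = |9.40×10⁻⁵ − 4.69×10⁻⁴| = 3.75×10⁻⁴ T.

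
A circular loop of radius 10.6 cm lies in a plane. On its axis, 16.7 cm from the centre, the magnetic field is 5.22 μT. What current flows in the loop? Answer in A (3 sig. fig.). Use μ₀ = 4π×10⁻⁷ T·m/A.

On the axis of a loop, B = μ₀IR²/[2(R²+z²)^(3/2)], so I = 2B(R²+z²)^(3/2)/(μ₀R²).
R² + z² = 0.01124 + 0.02789 = 0.03913 m²; raised to 3/2 gives 7.74×10⁻³ m³.
I = 2 × 5.22×10⁻⁶ × 7.74×10⁻³ / (1.26×10⁻⁶ × 0.01124) = 5.72 A.

I ≈ 5.72 A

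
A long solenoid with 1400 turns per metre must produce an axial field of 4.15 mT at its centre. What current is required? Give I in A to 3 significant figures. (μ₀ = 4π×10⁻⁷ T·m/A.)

Inside a long solenoid B = μ₀nI with n = 1400 m⁻¹, so I = B/(μ₀n).
I = 4.15×10⁻³ / (4π×10⁻⁷ × 1400) = 2.36 A.

I ≈ 2.36 A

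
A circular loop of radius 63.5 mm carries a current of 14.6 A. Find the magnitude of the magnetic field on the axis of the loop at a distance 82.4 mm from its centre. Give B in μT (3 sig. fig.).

On the axis of a circular loop, B = μ₀IR² / [2(R²+z²)^(3/2)].
R² + z² = (0.0635)² + (0.0824)² = 0.01082 m², and (R²+z²)^(3/2) = 1.13×10⁻³ m³.
B = (4π×10⁻⁷ × 14.6 × 0.004032) / (2 × 1.13×10⁻³) = 3.29×10⁻⁵ T.

B ≈ 32.9 μT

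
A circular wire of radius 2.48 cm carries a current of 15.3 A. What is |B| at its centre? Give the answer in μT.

B ≈ 388 μT

At the centre of a circular loop the Biot–Savart law gives B = μ₀I/(2R).
B = (4π×10⁻⁷ × 15.3) / (2 × 0.0248) = 3.88×10⁻⁴ T.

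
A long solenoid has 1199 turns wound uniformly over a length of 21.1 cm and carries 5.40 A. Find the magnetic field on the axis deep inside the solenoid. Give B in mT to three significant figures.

B ≈ 38.6 mT

Inside a long solenoid, B = μ₀nI with n = 5682 turns/m.
B = 4π×10⁻⁷ × 5682 × 5.40 = 3.86×10⁻² T.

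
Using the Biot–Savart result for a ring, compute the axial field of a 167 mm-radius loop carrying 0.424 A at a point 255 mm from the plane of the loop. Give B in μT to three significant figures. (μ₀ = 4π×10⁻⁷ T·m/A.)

B ≈ 0.262 μT

On the axis of a circular loop, B = μ₀IR² / [2(R²+z²)^(3/2)].
R² + z² = (0.167)² + (0.255)² = 0.09291 m², and (R²+z²)^(3/2) = 2.83×10⁻² m³.
B = (4π×10⁻⁷ × 0.424 × 0.02789) / (2 × 2.83×10⁻²) = 2.62×10⁻⁷ T.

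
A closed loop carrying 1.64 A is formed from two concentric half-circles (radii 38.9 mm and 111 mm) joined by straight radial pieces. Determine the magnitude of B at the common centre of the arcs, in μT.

The radial connectors point toward the centre, so dl × r̂ = 0 and they contribute nothing.
Each semicircle gives μ₀I/(4R): inner arc 1.32×10⁻⁵ T, outer arc 4.64×10⁻⁶ T.
The two arcs carry current in opposite angular senses, so their fields oppose: B = |1.32×10⁻⁵ − 4.64×10⁻⁶| = 8.60×10⁻⁶ T.

B ≈ 8.60 μT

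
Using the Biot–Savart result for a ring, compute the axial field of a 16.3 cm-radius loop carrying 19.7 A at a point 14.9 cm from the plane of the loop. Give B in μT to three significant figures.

B ≈ 30.5 μT

On the axis of a circular loop, B = μ₀IR² / [2(R²+z²)^(3/2)].
R² + z² = (0.163)² + (0.149)² = 0.04877 m², and (R²+z²)^(3/2) = 1.08×10⁻² m³.
B = (4π×10⁻⁷ × 19.7 × 0.02657) / (2 × 1.08×10⁻²) = 3.05×10⁻⁵ T.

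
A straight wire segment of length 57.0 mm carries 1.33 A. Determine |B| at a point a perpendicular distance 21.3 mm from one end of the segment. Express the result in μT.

B ≈ 5.85 μT

For a finite straight segment, B = (μ₀I/4πd)(sinθ₁ + sinθ₂), where θ₁, θ₂ are the angles from the perpendicular to each end.
The perpendicular foot is at one end, so the two end-offsets along the wire are 0 and L = 0.057 m.
sinθ₁ = 0/√(0²+0.0213²) = 0.0000; sinθ₂ = 0.057/√(0.057²+0.0213²) = 0.9367.
B = (4π×10⁻⁷ × 1.33) / (4π × 0.0213) × (0.0000 + 0.9367) = 5.85×10⁻⁶ T.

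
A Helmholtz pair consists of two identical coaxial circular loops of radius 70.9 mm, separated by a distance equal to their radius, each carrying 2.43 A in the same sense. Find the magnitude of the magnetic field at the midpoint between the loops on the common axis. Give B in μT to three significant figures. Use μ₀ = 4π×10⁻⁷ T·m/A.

Each loop contributes B = μ₀IR²/[2(R²+z²)^(3/2)] on the axis, with z measured from that loop.
Loop 1 (z = 0.03545 m): B₁ = 1.54×10⁻⁵ T. Loop 2 (z = 0.03545 m): B₂ = 1.54×10⁻⁵ T.
The fields add: B = B₁ + B₂ = 3.08×10⁻⁵ T.

B ≈ 30.8 μT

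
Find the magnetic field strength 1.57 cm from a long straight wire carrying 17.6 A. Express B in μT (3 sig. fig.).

B ≈ 224 μT

For an infinitely long straight wire, B = μ₀I/(2πd).
B = (4π×10⁻⁷ × 17.6) / (2π × 0.0157) = 2.24×10⁻⁴ T.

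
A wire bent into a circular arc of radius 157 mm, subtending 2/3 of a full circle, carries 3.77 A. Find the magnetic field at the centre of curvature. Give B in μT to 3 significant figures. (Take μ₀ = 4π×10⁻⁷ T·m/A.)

The Biot–Savart field of a circular arc at its centre is B = μ₀Iφ/(4πR), with φ = 4.189 rad.
B = (4π×10⁻⁷ × 3.77 × 4.189) / (4π × 0.157) = 1.01×10⁻⁵ T.

B ≈ 10.1 μT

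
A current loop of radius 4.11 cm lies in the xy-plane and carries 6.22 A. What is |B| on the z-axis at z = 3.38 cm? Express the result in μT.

On the axis of a circular loop, B = μ₀IR² / [2(R²+z²)^(3/2)].
R² + z² = (0.0411)² + (0.0338)² = 0.002832 m², and (R²+z²)^(3/2) = 1.51×10⁻⁴ m³.
B = (4π×10⁻⁷ × 6.22 × 0.001689) / (2 × 1.51×10⁻⁴) = 4.38×10⁻⁵ T.

B ≈ 43.8 μT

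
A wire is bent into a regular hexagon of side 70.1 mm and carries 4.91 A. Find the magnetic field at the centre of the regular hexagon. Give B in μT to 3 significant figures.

B ≈ 48.5 μT

Each side is a finite straight segment at perpendicular distance d = a/(2 tan(π/6)) = 0.06071 m from the centre, with end-angles ±π/6.
One side contributes B₁ = (μ₀I/4πd)·2 sin(π/6) = 8.09×10⁻⁶ T.
All 6 sides add in the same direction: B = 6 × 8.09×10⁻⁶ = 4.85×10⁻⁵ T.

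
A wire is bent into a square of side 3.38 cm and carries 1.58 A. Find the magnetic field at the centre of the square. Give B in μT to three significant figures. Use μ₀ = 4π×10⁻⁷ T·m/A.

B ≈ 52.9 μT

Each side is a finite straight segment at perpendicular distance d = a/(2 tan(π/4)) = 0.0169 m from the centre, with end-angles ±π/4.
One side contributes B₁ = (μ₀I/4πd)·2 sin(π/4) = 1.32×10⁻⁵ T.
All 4 sides add in the same direction: B = 4 × 1.32×10⁻⁵ = 5.29×10⁻⁵ T.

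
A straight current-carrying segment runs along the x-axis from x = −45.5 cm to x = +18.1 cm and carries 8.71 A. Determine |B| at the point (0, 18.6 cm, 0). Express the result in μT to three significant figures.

For a finite straight segment, B = (μ₀I/4πd)(sinθ₁ + sinθ₂), where θ₁, θ₂ are the angles from the perpendicular to each end.
The perpendicular distance is d = 0.186 m; the end-offsets along the wire are a = 0.455 m and b = 0.181 m.
sinθ₁ = 0.455/√(0.455²+0.186²) = 0.9256; sinθ₂ = 0.181/√(0.181²+0.186²) = 0.6974.
B = (4π×10⁻⁷ × 8.71) / (4π × 0.186) × (0.9256 + 0.6974) = 7.60×10⁻⁶ T.

B ≈ 7.60 μT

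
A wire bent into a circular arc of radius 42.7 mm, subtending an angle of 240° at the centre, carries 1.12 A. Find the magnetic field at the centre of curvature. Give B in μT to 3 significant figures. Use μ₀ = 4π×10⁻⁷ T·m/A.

The Biot–Savart field of a circular arc at its centre is B = μ₀Iφ/(4πR), with φ = 4.189 rad.
B = (4π×10⁻⁷ × 1.12 × 4.189) / (4π × 0.0427) = 1.10×10⁻⁵ T.

B ≈ 11.0 μT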